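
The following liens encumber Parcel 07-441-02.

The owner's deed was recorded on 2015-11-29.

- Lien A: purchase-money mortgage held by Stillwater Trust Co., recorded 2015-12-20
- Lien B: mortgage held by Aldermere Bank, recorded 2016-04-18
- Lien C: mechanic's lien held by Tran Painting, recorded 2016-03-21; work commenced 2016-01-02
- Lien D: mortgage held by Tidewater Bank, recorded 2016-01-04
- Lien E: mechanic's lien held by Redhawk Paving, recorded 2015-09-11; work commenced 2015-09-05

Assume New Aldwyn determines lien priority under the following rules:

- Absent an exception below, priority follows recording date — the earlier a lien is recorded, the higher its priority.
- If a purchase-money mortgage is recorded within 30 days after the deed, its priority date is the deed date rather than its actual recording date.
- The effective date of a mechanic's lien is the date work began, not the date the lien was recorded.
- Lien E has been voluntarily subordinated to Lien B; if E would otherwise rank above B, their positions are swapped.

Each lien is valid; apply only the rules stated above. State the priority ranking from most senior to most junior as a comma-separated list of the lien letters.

First, effective dates: A's effective date is the deed date, 2015-11-29; C relates back to 2016-01-02 (work commenced); E relates back to 2015-09-05 (work commenced).
By effective date: E (2015-09-05), A (2015-11-29), C (2016-01-02), D (2016-01-04), B (2016-04-18).
Because E would otherwise rank above B, the subordination swaps them.

B, A, C, D, E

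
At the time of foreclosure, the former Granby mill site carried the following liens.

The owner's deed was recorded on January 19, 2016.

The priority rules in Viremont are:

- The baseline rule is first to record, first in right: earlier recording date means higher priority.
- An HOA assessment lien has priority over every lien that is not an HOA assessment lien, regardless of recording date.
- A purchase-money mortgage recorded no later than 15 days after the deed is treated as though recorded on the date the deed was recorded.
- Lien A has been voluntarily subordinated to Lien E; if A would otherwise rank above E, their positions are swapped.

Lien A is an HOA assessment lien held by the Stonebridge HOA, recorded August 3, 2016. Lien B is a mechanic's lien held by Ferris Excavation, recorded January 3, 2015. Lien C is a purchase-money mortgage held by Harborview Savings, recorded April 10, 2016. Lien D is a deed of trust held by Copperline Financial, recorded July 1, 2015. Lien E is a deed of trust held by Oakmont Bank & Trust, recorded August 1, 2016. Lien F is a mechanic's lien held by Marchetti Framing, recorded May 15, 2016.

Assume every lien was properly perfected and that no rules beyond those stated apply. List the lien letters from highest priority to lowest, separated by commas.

First, effective dates: C was recorded 82 days after the deed, outside the 15-day window, so it keeps its recording date.
As an HOA assessment lien, A is senior to every other lien.
Among the remaining liens, by effective date: B (January 3, 2015), D (July 1, 2015), C (April 10, 2016), F (May 15, 2016), E (August 1, 2016).
A is senior to E before the subordination, so the two trade places.

E, B, D, C, F, A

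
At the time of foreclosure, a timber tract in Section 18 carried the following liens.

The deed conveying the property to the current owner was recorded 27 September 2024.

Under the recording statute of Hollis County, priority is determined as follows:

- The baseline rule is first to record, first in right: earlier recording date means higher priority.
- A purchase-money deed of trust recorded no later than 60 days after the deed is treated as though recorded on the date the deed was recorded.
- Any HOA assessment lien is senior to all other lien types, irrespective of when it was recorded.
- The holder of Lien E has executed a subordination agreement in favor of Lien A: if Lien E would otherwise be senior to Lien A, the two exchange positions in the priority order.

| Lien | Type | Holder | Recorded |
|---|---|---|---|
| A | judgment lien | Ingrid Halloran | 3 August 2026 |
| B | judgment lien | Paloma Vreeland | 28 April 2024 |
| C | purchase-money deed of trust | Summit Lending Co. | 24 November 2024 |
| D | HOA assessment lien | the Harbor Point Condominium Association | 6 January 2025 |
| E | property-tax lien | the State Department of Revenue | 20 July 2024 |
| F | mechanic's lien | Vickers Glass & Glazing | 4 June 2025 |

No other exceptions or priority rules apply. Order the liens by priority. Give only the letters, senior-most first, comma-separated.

D, B, A, C, F, E

Adjusting effective dates: C relates back to the deed date 27 September 2024.
D is an HOA assessment lien and takes priority over every other lien.
Ordering the rest by effective date: B (28 April 2024), E (20 July 2024), C (27 September 2024), F (4 June 2025), A (3 August 2026).
The subordination applies — E was senior to A — so E and A swap.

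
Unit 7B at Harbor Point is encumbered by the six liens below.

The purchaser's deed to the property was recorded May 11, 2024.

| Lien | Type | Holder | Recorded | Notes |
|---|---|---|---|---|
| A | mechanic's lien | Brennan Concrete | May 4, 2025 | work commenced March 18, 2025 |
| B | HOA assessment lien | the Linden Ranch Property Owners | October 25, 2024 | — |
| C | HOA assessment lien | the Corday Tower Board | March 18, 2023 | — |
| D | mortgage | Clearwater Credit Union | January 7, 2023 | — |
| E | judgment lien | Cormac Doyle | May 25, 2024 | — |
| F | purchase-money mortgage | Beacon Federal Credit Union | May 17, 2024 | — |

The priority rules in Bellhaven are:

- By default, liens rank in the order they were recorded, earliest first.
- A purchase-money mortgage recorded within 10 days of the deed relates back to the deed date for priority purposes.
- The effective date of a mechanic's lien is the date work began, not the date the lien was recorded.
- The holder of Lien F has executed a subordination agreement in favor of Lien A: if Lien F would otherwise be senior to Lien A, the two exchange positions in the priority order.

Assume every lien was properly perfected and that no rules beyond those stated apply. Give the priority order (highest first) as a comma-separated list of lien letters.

D, C, A, E, B, F

Adjusting effective dates: A is treated as recorded March 18, 2025, the work-commencement date; F was recorded within the 10-day window, so its effective date is the deed date May 11, 2024.
By effective date: D (January 7, 2023), C (March 18, 2023), F (May 11, 2024), E (May 25, 2024), B (October 25, 2024), A (March 18, 2025).
F is senior to A before the subordination, so the two trade places.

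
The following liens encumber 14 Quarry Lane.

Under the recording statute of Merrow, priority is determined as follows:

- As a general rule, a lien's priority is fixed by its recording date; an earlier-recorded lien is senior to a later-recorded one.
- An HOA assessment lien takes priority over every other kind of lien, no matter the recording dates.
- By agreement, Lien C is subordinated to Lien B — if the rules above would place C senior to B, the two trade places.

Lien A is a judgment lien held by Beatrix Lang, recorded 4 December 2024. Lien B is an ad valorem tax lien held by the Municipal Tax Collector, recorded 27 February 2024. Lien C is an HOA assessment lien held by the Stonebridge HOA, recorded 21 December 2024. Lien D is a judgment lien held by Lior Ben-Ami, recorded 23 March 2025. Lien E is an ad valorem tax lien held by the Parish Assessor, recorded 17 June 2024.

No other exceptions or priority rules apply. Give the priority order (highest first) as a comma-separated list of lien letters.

B, C, E, A, D

C is an HOA assessment lien and takes priority over every other lien.
Remaining liens by effective date: B (27 February 2024), E (17 June 2024), A (4 December 2024), D (23 March 2025).
C would otherwise be senior to B, so under the subordination agreement C and B exchange positions.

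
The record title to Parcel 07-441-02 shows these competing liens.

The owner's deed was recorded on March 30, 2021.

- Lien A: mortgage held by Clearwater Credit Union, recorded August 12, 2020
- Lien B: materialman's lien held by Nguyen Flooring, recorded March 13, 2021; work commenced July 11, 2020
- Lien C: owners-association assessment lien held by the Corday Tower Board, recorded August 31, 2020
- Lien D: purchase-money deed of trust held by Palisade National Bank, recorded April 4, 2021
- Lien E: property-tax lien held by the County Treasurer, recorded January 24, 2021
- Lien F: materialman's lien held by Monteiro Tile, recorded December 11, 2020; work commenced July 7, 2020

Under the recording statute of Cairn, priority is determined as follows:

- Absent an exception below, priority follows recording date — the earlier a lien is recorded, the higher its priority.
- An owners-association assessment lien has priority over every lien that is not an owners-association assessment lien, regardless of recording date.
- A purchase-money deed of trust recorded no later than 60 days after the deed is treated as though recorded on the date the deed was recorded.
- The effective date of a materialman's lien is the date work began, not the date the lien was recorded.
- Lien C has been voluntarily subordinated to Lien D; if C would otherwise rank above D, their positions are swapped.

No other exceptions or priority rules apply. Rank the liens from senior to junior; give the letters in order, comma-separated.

D, F, B, A, E, C

Effective dates after the stated exceptions: B's effective date is July 11, 2020, when work began; D was recorded within the 60-day window, so its effective date is the deed date March 30, 2021; F's effective date is July 7, 2020, when work began.
C, as an owners-association assessment lien, has superpriority and ranks first.
Ordering the rest by effective date: F (July 7, 2020), B (July 11, 2020), A (August 12, 2020), E (January 24, 2021), D (March 30, 2021).
The subordination applies — C was senior to D — so C and D swap.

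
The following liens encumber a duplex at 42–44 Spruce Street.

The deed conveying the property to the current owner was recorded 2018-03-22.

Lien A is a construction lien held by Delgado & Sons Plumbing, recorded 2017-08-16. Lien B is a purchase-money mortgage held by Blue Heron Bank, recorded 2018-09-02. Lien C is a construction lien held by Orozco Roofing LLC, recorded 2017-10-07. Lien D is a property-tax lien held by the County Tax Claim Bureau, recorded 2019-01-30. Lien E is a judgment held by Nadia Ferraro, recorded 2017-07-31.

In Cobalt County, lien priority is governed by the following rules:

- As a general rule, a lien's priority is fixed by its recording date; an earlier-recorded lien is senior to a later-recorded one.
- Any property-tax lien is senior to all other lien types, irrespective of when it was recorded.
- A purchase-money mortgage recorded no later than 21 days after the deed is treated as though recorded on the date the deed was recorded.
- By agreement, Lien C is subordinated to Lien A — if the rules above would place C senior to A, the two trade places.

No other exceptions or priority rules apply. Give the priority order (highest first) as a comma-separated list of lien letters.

Effective dates after the stated exceptions: B was recorded 164 days after the deed — beyond 21 days — so no relation-back applies.
D is a property-tax lien and takes priority over every other lien.
Among the remaining liens, by effective date: E (2017-07-31), A (2017-08-16), C (2017-10-07), B (2018-09-02).
C is already junior to A, so the subordination agreement changes nothing.

D, E, A, C, B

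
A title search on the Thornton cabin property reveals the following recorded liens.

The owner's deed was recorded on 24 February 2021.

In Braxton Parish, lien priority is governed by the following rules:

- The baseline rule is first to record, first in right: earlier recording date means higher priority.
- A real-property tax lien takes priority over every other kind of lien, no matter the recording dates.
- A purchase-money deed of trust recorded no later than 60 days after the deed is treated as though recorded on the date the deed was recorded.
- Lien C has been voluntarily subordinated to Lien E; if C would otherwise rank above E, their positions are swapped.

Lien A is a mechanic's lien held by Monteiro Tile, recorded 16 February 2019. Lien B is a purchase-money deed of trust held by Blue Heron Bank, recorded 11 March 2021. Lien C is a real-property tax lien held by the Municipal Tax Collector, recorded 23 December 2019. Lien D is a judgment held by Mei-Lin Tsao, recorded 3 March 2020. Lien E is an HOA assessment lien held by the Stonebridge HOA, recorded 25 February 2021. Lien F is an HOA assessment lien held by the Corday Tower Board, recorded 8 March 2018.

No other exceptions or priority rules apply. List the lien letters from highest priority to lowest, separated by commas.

Effective dates after the stated exceptions: B was recorded within the 60-day window, so its effective date is the deed date 24 February 2021.
C, as a real-property tax lien, has superpriority and ranks first.
Among the remaining liens, by effective date: F (8 March 2018), A (16 February 2019), D (3 March 2020), B (24 February 2021), E (25 February 2021).
C would otherwise be senior to E, so under the subordination agreement C and E exchange positions.

E, F, A, D, B, C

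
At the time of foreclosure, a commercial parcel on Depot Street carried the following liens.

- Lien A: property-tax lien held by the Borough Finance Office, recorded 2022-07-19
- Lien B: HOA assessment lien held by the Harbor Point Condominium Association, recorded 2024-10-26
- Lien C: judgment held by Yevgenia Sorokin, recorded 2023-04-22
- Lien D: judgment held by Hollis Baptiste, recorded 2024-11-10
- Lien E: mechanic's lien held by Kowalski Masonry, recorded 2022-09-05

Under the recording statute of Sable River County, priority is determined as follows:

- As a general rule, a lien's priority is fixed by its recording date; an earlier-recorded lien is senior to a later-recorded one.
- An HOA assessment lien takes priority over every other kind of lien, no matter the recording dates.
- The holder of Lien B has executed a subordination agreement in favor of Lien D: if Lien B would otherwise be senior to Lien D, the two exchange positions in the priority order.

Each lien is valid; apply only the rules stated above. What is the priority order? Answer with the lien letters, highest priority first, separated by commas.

B is an HOA assessment lien and takes priority over every other lien.
Among the remaining liens, by effective date: A (2022-07-19), E (2022-09-05), C (2023-04-22), D (2024-11-10).
The subordination applies — B was senior to D — so B and D swap.

D, A, E, C, B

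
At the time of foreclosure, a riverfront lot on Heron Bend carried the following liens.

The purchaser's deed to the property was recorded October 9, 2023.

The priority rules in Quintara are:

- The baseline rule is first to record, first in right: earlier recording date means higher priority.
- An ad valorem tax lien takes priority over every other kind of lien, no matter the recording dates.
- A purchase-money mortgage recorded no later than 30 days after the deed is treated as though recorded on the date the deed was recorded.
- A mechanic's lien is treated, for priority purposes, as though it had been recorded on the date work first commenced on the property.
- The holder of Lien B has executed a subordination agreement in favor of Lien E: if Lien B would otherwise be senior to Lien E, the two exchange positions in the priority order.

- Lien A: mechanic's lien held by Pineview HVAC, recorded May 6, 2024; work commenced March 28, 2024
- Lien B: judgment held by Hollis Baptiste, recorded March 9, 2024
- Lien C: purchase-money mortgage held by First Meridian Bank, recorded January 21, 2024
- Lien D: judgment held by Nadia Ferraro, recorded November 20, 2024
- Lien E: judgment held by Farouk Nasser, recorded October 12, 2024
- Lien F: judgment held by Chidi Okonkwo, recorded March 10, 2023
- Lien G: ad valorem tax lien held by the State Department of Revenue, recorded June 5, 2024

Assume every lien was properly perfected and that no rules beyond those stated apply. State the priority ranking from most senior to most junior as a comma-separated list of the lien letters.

G, F, C, E, A, B, D

Effective dates after the stated exceptions: A is treated as recorded March 28, 2024, the work-commencement date; C was recorded 104 days after the deed, outside the 30-day window, so it keeps its recording date.
G is an ad valorem tax lien, so it outranks all other liens regardless of date.
The other liens, earliest effective date first: F (March 10, 2023), C (January 21, 2024), B (March 9, 2024), A (March 28, 2024), E (October 12, 2024), D (November 20, 2024).
B is senior to E before the subordination, so the two trade places.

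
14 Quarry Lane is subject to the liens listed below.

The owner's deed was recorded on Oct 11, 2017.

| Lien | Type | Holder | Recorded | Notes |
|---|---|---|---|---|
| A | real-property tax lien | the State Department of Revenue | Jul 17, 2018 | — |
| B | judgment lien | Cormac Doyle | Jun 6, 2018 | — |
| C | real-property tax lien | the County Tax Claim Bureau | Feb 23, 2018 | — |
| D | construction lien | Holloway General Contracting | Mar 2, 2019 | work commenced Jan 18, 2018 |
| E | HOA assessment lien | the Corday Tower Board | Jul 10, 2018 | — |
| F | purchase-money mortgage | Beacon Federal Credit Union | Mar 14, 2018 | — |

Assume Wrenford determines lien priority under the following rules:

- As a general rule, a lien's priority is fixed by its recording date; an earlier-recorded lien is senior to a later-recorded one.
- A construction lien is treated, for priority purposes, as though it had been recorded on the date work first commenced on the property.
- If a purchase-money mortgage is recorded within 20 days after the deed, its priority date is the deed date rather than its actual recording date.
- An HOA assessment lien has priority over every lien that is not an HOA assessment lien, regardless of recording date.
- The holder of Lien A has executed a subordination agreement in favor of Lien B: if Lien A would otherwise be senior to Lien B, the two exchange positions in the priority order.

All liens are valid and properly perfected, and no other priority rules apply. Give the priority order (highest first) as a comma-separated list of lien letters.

First, effective dates: D is treated as recorded Jan 18, 2018, the work-commencement date; F was recorded 154 days after the deed, outside the 20-day window, so it keeps its recording date.
E, as an HOA assessment lien, has superpriority and ranks first.
Ordering the rest by effective date: D (Jan 18, 2018), C (Feb 23, 2018), F (Mar 14, 2018), B (Jun 6, 2018), A (Jul 17, 2018).
A already ranks below B; the subordination has no effect.

E, D, C, F, B, A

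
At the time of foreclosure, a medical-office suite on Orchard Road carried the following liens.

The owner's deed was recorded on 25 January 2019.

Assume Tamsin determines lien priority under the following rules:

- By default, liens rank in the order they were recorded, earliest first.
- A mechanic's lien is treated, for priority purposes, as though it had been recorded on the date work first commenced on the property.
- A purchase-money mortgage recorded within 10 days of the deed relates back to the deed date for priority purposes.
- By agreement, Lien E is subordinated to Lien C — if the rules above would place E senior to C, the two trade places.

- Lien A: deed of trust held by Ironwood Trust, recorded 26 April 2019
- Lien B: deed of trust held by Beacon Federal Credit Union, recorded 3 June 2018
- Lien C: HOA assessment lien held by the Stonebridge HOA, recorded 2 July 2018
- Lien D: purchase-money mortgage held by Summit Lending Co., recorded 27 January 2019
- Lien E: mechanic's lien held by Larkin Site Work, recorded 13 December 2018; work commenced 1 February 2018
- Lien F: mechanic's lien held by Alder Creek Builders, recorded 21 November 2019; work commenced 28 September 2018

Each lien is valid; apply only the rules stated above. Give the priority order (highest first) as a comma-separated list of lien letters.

C, B, E, F, D, A

Effective dates: D relates back to the deed date 25 January 2019; E is treated as recorded 1 February 2018, the work-commencement date; F relates back to 28 September 2018 (work commenced).
By effective date, earliest first: E (1 February 2018), B (3 June 2018), C (2 July 2018), F (28 September 2018), D (25 January 2019), A (26 April 2019).
E would otherwise be senior to C, so under the subordination agreement E and C exchange positions.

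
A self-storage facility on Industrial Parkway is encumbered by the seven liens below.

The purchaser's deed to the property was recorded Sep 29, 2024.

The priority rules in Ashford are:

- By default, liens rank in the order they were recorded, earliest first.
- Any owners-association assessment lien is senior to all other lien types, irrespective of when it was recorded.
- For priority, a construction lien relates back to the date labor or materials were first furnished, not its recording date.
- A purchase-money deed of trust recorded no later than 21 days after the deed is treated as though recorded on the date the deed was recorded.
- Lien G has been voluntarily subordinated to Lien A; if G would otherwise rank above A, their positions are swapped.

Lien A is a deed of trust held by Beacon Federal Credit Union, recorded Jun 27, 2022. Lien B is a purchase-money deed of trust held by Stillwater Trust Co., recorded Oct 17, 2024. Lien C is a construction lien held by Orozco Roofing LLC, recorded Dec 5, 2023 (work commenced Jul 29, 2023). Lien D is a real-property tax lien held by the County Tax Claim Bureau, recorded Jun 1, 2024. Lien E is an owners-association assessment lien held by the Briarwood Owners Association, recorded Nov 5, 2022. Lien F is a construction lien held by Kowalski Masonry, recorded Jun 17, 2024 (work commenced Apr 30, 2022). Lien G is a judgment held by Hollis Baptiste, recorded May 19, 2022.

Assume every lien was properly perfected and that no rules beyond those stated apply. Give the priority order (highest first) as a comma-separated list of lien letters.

Adjusting effective dates: B's effective date is the deed date, Sep 29, 2024; C relates back to Jul 29, 2023 (work commenced); F is treated as recorded Apr 30, 2022, the work-commencement date.
As an owners-association assessment lien, E is senior to every other lien.
Remaining liens by effective date: F (Apr 30, 2022), G (May 19, 2022), A (Jun 27, 2022), C (Jul 29, 2023), D (Jun 1, 2024), B (Sep 29, 2024).
G would otherwise be senior to A, so under the subordination agreement G and A exchange positions.

E, F, A, G, C, D, B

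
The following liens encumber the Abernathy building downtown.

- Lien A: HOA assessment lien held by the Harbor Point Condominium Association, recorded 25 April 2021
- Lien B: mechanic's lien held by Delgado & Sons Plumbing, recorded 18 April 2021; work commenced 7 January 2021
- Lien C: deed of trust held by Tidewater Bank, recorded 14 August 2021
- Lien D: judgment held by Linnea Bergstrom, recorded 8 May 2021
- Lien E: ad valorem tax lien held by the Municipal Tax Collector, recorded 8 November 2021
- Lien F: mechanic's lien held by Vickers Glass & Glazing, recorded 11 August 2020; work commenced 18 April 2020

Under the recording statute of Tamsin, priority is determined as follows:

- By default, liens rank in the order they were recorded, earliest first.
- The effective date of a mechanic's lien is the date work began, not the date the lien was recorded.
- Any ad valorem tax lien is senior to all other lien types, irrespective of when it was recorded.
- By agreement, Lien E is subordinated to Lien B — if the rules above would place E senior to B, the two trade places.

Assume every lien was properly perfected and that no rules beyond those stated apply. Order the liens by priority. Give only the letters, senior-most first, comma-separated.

B, F, E, A, D, C

Adjusting effective dates: B relates back to 7 January 2021 (work commenced); F's effective date is 18 April 2020, when work began.
E is an ad valorem tax lien and takes priority over every other lien.
The other liens, earliest effective date first: F (18 April 2020), B (7 January 2021), A (25 April 2021), D (8 May 2021), C (14 August 2021).
The subordination applies — E was senior to B — so E and B swap.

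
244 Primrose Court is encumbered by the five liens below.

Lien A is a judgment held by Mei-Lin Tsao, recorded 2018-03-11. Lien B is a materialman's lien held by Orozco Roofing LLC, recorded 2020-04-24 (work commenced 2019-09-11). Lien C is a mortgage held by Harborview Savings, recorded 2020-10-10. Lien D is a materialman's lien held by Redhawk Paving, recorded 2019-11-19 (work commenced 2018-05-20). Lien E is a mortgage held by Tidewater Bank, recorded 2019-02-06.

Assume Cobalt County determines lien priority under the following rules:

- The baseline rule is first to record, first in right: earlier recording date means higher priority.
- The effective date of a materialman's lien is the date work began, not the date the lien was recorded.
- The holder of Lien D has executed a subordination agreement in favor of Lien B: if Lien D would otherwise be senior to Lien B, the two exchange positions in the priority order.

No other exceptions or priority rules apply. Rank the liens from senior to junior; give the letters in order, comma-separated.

Effective dates: B relates back to 2019-09-11 (work commenced); D relates back to 2018-05-20 (work commenced).
Ordering by effective date: A (2018-03-11), D (2018-05-20), E (2019-02-06), B (2019-09-11), C (2020-10-10).
The subordination applies — D was senior to B — so D and B swap.

A, B, E, D, C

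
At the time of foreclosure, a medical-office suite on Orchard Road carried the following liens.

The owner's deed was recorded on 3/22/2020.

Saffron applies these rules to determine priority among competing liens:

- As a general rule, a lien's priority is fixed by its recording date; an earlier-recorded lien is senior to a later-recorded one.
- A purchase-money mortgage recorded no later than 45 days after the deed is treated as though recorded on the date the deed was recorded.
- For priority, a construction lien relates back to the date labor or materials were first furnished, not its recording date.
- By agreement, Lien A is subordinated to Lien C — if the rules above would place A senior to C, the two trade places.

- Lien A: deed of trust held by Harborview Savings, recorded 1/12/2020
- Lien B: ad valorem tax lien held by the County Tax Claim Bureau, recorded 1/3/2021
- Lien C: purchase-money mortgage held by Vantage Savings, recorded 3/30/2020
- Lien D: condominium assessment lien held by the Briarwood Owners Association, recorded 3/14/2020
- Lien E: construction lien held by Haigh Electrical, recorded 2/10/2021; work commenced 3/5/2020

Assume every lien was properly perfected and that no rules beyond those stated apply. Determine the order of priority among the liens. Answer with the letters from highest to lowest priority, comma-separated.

C, E, D, A, B

First, effective dates: C's effective date is the deed date, 3/22/2020; E is treated as recorded 3/5/2020, the work-commencement date.
By effective date: A (1/12/2020), E (3/5/2020), D (3/14/2020), C (3/22/2020), B (1/3/2021).
A is senior to C before the subordination, so the two trade places.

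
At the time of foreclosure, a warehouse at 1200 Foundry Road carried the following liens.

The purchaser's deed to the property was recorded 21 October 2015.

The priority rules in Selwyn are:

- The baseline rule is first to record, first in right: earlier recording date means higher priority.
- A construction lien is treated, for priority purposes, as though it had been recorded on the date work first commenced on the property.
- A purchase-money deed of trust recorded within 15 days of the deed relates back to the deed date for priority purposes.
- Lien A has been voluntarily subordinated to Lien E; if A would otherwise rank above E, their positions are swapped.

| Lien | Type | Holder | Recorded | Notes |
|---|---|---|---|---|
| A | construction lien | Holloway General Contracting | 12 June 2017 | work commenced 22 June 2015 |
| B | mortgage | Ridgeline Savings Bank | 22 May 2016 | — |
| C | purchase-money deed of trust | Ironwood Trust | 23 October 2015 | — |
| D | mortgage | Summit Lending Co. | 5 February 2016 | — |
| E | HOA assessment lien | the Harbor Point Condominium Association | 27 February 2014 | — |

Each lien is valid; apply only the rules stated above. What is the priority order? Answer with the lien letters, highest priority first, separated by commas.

Effective dates after the stated exceptions: A relates back to 22 June 2015 (work commenced); C relates back to the deed date 21 October 2015.
Sorted by effective date: E (27 February 2014), A (22 June 2015), C (21 October 2015), D (5 February 2016), B (22 May 2016).
A already ranks below E; the subordination has no effect.

E, A, C, D, B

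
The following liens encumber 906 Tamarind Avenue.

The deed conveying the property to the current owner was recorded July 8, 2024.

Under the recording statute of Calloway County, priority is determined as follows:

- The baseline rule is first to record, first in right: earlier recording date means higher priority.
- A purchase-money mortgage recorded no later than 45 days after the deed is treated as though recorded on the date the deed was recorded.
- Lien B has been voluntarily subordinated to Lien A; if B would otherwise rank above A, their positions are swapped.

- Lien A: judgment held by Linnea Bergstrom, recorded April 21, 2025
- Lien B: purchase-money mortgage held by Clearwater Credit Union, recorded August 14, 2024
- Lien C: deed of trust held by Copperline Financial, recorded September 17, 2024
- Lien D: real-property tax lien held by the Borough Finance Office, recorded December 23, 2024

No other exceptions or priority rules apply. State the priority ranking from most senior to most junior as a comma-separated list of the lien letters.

Effective dates after the stated exceptions: B was recorded within the 45-day window, so its effective date is the deed date July 8, 2024.
Sorted by effective date: B (July 8, 2024), C (September 17, 2024), D (December 23, 2024), A (April 21, 2025).
B is senior to A before the subordination, so the two trade places.

A, C, D, B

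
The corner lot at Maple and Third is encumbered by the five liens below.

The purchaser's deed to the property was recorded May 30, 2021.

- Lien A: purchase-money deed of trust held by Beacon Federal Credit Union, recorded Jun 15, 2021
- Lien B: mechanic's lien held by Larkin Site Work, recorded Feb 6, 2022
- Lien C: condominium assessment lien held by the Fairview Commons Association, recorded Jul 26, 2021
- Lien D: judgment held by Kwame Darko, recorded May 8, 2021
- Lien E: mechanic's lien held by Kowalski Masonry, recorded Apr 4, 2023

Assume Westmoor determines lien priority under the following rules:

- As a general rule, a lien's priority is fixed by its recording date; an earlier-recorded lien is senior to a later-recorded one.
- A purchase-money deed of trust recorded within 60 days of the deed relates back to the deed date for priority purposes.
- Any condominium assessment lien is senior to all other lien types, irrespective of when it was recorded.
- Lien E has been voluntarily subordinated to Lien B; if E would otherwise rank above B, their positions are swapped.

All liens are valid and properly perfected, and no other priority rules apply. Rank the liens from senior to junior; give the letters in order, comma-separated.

C, D, A, B, E

Effective dates after the stated exceptions: A relates back to the deed date May 30, 2021.
C is a condominium assessment lien and takes priority over every other lien.
Ordering the rest by effective date: D (May 8, 2021), A (May 30, 2021), B (Feb 6, 2022), E (Apr 4, 2023).
E already ranks below B; the subordination has no effect.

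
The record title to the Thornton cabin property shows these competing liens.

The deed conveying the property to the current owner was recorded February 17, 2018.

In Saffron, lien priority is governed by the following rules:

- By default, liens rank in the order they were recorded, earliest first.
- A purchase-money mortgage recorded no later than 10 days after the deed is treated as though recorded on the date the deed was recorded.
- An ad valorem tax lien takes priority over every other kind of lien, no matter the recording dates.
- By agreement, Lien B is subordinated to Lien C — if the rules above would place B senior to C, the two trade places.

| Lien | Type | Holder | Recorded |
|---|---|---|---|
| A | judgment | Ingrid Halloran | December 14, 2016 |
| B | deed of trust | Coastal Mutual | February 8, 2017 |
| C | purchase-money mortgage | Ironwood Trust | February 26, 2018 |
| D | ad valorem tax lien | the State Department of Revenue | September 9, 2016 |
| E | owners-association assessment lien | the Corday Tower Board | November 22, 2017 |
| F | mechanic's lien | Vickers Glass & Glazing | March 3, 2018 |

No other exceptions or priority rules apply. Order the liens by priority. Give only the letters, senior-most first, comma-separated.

Adjusting effective dates: C's effective date is the deed date, February 17, 2018.
D is an ad valorem tax lien, so it outranks all other liens regardless of date.
Ordering the rest by effective date: A (December 14, 2016), B (February 8, 2017), E (November 22, 2017), C (February 17, 2018), F (March 3, 2018).
B is senior to C before the subordination, so the two trade places.

D, A, C, E, B, F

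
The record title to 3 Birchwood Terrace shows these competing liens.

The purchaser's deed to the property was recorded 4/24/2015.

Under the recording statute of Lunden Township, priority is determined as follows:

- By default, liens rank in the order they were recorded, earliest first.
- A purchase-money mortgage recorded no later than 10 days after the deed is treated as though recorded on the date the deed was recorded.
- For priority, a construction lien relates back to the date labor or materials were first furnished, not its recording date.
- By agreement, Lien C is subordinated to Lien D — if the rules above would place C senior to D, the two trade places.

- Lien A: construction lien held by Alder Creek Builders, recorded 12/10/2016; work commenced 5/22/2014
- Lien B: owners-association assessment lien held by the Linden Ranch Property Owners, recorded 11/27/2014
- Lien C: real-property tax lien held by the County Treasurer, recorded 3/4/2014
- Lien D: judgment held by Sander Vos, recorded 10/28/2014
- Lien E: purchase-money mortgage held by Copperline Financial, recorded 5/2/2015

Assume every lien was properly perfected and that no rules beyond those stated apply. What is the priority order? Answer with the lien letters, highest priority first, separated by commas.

First, effective dates: A relates back to 5/22/2014 (work commenced); E was recorded within the 10-day window, so its effective date is the deed date 4/24/2015.
By effective date: C (3/4/2014), A (5/22/2014), D (10/28/2014), B (11/27/2014), E (4/24/2015).
The subordination applies — C was senior to D — so C and D swap.

D, A, C, B, E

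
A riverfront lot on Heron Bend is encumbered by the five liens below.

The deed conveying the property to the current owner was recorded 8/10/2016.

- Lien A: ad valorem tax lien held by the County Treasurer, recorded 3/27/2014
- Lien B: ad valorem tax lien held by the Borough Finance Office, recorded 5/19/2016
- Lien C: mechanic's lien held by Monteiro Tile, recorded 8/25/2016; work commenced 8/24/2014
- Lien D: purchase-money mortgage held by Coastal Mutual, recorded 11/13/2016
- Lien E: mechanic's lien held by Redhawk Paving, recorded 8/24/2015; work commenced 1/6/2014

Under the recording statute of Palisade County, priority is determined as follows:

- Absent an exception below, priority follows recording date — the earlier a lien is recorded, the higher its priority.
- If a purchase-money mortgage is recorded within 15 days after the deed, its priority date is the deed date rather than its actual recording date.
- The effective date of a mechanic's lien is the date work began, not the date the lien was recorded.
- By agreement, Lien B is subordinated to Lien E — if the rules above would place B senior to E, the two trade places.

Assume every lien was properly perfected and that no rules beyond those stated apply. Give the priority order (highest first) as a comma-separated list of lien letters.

E, A, C, B, D

Effective dates after the stated exceptions: C's effective date is 8/24/2014, when work began; D was recorded 95 days after the deed — beyond 15 days — so no relation-back applies; E is treated as recorded 1/6/2014, the work-commencement date.
By effective date, earliest first: E (1/6/2014), A (3/27/2014), C (8/24/2014), B (5/19/2016), D (11/13/2016).
B already ranks below E; the subordination has no effect.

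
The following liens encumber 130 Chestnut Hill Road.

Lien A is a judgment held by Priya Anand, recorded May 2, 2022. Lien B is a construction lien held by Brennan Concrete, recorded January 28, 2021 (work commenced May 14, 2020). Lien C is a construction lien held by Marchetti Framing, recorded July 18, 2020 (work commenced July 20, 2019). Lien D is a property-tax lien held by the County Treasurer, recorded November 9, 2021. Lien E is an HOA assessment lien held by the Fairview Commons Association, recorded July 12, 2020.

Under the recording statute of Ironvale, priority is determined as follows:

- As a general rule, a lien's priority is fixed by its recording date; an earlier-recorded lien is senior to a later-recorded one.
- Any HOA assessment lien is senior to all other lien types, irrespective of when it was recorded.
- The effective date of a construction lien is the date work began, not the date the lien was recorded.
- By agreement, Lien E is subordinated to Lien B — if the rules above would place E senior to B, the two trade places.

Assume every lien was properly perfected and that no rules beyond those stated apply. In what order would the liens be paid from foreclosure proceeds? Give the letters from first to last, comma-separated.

B, C, E, D, A

Effective dates after the stated exceptions: B relates back to May 14, 2020 (work commenced); C's effective date is July 20, 2019, when work began.
E is an HOA assessment lien and takes priority over every other lien.
Remaining liens by effective date: C (July 20, 2019), B (May 14, 2020), D (November 9, 2021), A (May 2, 2022).
Because E would otherwise rank above B, the subordination swaps them.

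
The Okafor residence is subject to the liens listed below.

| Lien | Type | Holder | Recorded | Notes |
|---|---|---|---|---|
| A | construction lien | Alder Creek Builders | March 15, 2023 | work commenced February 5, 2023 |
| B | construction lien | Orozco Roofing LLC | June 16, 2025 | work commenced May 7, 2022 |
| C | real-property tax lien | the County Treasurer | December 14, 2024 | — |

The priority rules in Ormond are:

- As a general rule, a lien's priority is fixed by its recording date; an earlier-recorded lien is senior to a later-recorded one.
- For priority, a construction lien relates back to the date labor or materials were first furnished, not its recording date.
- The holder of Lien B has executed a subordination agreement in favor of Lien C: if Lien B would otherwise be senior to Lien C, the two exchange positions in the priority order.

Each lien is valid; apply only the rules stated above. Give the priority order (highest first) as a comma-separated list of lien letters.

First, effective dates: A relates back to February 5, 2023 (work commenced); B is treated as recorded May 7, 2022, the work-commencement date.
Ordering by effective date: B (May 7, 2022), A (February 5, 2023), C (December 14, 2024).
B is senior to C before the subordination, so the two trade places.

C, A, B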